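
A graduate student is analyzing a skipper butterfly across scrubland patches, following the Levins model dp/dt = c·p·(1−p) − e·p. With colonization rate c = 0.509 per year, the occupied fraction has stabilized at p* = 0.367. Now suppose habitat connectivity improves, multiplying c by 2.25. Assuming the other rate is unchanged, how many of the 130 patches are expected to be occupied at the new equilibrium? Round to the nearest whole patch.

93

Balance c(1−p*) = e gives e = 0.509×(1 − 0.36700) = 0.32220.
New p* = 1 − e/c = 1 − 0.32220/1.14525 = 0.71866.
Expected occupied = 130 × 0.71866 = 93.43 ≈ 93.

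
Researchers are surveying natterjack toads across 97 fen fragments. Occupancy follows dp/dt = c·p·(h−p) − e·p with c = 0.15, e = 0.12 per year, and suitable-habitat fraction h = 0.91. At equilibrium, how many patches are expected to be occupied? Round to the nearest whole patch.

p* = h − e/c = 0.91 − 0.8000 = 0.1100.
Expected occupied patches = N × p* = 97 × 0.1100 = 10.67 ≈ 11.

11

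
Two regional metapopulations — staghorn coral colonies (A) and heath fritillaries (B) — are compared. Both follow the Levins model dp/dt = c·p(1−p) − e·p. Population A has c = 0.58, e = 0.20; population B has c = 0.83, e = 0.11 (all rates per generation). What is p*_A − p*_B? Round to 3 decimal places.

-0.212

A: p*_A = 1 − 0.20/0.58 = 0.6552.
B: p*_B = 1 − 0.11/0.83 = 0.8675.
p*_A − p*_B = 0.6552 − 0.8675 = -0.2123.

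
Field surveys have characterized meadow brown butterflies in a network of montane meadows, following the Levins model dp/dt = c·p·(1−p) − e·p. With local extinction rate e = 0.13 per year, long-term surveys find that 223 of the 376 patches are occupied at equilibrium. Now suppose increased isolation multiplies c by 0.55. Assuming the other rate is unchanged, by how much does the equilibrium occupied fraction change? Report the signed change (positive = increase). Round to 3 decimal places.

Observed p* = 223/376 = 0.59309.
Balance c(1−p*) = e gives c = e/(1 − 0.59309) = 0.13/0.40691 = 0.31948.
New p* = 1 − e/c = 1 − 0.13000/0.17571 = 0.26014.
Δp* = 0.26014 − 0.59309 = -0.33295.

-0.333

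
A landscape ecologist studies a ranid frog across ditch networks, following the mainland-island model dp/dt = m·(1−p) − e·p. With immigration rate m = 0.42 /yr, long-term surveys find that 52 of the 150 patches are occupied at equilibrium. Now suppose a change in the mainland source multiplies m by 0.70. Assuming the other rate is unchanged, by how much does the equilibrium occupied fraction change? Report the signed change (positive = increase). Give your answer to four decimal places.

-0.0758

Observed p* = 52/150 = 0.34667.
Balance m(1−p*) = e·p* gives e = m(1−p*)/p* = 0.42×0.65333/0.34667 = 0.79153.
New p* = m/(m+e) = 0.29400/(0.29400+0.79153) = 0.27084.
Δp* = 0.27084 − 0.34667 = -0.07583.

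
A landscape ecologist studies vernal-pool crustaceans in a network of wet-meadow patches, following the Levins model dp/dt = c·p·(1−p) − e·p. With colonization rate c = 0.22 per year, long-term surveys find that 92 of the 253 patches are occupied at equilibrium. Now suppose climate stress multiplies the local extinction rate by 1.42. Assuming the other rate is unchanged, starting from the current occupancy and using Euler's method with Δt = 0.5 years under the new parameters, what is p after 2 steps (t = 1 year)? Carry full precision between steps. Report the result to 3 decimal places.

0.343

Observed p* = 92/253 = 0.36364.
Balance c(1−p*) = e gives e = 0.22×(1 − 0.36364) = 0.14000.
Starting from p₀ = 0.36364; update p ← p + (dp/dt)·Δt with the new parameters.
  1  |  dp/dt·Δt = -0.010691  |  p_1 = 0.352945
  2  |  dp/dt·Δt = -0.009962  |  p_2 = 0.342984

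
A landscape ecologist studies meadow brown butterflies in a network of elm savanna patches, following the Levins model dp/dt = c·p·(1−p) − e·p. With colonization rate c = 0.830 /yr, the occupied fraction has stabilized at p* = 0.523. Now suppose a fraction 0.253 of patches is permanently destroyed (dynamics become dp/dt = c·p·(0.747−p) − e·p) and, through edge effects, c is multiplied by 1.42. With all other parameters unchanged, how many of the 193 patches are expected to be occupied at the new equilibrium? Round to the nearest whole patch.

79

Balance c(1−p*) = e gives e = 0.830×(1 − 0.52300) = 0.39591.
New p* = 0.747 − e/c = 0.747 − 0.39591/1.17860 = 0.41108.
Expected occupied = 193 × 0.41108 = 79.34 ≈ 79.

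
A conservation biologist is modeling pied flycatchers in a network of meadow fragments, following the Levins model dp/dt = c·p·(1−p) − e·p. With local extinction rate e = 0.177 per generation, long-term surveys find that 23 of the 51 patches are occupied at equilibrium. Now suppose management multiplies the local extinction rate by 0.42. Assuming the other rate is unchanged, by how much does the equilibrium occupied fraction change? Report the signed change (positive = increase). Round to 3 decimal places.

Observed p* = 23/51 = 0.45098.
Balance c(1−p*) = e gives c = e/(1 − 0.45098) = 0.177/0.54902 = 0.32239.
New p* = 1 − e/c = 1 − 0.07434/0.32239 = 0.76941.
Δp* = 0.76941 − 0.45098 = +0.31843.

0.318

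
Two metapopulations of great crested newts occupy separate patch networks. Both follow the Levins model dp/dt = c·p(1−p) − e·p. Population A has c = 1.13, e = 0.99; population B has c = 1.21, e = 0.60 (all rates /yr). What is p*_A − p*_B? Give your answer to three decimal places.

A: p*_A = 1 − 0.99/1.13 = 0.1239.
B: p*_B = 1 − 0.60/1.21 = 0.5041.
p*_A − p*_B = 0.1239 − 0.5041 = -0.3802.

-0.380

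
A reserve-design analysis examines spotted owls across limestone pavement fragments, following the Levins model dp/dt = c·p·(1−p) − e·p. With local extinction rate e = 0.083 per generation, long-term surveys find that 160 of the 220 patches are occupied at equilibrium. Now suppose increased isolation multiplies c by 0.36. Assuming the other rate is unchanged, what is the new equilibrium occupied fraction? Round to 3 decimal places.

0.242

Observed p* = 160/220 = 0.72727.
Balance c(1−p*) = e gives c = e/(1 − 0.72727) = 0.083/0.27273 = 0.30433.
New p* = 1 − e/c = 1 − 0.08300/0.10956 = 0.24242.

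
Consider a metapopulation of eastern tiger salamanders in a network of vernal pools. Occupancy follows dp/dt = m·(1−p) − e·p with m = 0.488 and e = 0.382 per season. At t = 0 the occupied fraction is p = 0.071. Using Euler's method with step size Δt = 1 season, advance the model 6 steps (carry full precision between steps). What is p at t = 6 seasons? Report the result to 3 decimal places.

0.561

Update rule: p ← p + [m·(1−p) − e·p]·Δt with Δt = 1.
t = 1: p = 0.07100 + (+0.42623) = 0.49723
t = 2: p = 0.49723 + (+0.05541) = 0.55264
t = 3: p = 0.55264 + (+0.00720) = 0.55984
t = 4: p = 0.55984 + (+0.00094) = 0.56078
t = 5: p = 0.56078 + (+0.00012) = 0.56090
t = 6: p = 0.56090 + (+0.00002) = 0.56092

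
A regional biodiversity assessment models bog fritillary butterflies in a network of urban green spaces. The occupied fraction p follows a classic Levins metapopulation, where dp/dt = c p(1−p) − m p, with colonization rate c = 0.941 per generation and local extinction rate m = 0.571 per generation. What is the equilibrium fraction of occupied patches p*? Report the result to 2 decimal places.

0.39

Setting dp/dt = 0 and dividing through by p* gives c·(1−p*) = m.
So p* = 1 − m/c = 1 − 0.571/0.941 = 1 − 0.6068 = 0.3932.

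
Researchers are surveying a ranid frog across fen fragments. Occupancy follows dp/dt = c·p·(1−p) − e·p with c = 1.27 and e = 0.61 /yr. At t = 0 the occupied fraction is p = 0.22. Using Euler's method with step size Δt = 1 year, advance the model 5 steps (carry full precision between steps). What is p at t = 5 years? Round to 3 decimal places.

Update rule: p ← p + [c·p·(1−p) − e·p]·Δt with Δt = 1.
t = 1: p = 0.22000 + (+0.08373) = 0.30373
t = 2: p = 0.30373 + (+0.08330) = 0.38703
t = 3: p = 0.38703 + (+0.06520) = 0.45224
t = 4: p = 0.45224 + (+0.03874) = 0.49097
t = 5: p = 0.49097 + (+0.01790) = 0.50888

0.509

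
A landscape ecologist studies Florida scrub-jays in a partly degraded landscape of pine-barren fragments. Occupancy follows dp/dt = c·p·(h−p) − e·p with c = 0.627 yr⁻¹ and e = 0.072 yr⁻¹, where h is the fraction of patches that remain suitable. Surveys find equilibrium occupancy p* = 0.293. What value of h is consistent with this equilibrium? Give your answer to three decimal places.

At equilibrium c(h−p*) = e, so h = p* + e/c.
h = 0.293 + 0.072/0.627 = 0.293 + 0.1148 = 0.4078.

0.408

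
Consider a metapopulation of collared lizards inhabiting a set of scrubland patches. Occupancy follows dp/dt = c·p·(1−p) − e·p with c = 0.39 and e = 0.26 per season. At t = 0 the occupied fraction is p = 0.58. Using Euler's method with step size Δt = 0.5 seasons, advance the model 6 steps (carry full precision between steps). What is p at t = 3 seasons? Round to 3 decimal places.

0.463

Update rule: p ← p + [c·p·(1−p) − e·p]·Δt with Δt = 0.5.
step 1: Δp = -0.02790, p = 0.55210
step 2: Δp = -0.02355, p = 0.52855
step 3: Δp = -0.02012, p = 0.50843
step 4: Δp = -0.01736, p = 0.49107
step 5: Δp = -0.01510, p = 0.47596
step 6: Δp = -0.01324, p = 0.46273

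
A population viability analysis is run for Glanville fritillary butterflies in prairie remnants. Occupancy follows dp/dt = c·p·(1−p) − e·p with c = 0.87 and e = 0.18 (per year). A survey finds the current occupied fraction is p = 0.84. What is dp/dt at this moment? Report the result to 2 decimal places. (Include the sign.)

-0.03

Colonization term: c·p·(1−p) = 0.87×0.84×0.1600 = 0.11693.
Extinction term: e·p = 0.15120.
dp/dt = 0.11693 − 0.15120 = -0.03427.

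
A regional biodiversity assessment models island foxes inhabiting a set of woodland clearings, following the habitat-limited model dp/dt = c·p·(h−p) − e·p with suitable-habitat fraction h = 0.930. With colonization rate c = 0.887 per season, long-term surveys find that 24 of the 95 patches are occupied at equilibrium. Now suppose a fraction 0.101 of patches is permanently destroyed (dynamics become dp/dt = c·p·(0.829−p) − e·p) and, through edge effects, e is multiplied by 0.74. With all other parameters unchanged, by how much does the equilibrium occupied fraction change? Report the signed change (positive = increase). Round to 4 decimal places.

Observed p* = 24/95 = 0.25263.
Balance c(h−p*) = e gives e = 0.887×(0.93 − 0.25263) = 0.60083.
New p* = 0.829 − e/c = 0.829 − 0.44461/0.88700 = 0.32775.
Δp* = 0.32775 − 0.25263 = +0.07512.

0.0751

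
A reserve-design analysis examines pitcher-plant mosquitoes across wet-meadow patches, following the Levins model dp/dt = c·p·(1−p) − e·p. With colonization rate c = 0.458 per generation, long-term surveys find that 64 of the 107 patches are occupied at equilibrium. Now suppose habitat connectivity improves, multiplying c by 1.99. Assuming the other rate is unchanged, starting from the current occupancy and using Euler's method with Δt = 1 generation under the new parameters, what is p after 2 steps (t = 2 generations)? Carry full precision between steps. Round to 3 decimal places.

Observed p* = 64/107 = 0.59813.
Balance c(1−p*) = e gives e = 0.458×(1 − 0.59813) = 0.18406.
Starting from p₀ = 0.59813; update p ← p + (dp/dt)·Δt with the new parameters.
p: 0.59813 → 0.70712  (Δp = +0.10899)
p: 0.70712 → 0.76573  (Δp = +0.05861)

0.766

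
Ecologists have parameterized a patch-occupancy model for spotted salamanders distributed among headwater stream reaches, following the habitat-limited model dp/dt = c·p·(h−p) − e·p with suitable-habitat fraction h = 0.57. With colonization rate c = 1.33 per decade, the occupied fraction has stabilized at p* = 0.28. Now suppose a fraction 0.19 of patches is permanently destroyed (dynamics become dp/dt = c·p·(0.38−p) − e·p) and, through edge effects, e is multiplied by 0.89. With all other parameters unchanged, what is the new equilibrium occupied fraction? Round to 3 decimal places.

Balance c(h−p*) = e gives e = 1.33×(0.57 − 0.28000) = 0.38570.
New p* = 0.38 − e/c = 0.38 − 0.34327/1.33000 = 0.12190.

0.122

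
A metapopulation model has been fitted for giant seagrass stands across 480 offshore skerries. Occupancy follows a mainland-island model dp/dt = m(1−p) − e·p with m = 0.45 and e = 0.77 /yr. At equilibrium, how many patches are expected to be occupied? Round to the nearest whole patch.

p* = m/(m+e) = 0.45/1.2200 = 0.3689.
Expected occupied patches = N × p* = 480 × 0.3689 = 177.05 ≈ 177.

177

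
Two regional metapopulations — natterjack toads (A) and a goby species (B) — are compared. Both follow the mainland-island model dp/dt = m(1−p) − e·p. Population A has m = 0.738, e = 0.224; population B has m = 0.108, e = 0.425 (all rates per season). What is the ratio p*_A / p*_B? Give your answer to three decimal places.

3.786

A: p*_A = m/(m+e) = 0.738/0.9620 = 0.7672.
B: p*_B = 0.108/0.5330 = 0.2026.
p*_A / p*_B = 0.7672/0.2026 = 3.7860.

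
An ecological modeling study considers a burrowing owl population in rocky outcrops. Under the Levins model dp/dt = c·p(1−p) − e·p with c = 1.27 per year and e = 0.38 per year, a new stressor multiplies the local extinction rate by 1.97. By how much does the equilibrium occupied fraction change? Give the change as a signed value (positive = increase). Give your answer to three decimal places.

Before: p* = 1 − 0.38/1.27 = 0.7008.
After the change, c = 1.27, e = 0.7486, so p* = 1 − 0.7486/1.27 = 0.4106.
Δp* = 0.4106 − 0.7008 = -0.2902.

-0.290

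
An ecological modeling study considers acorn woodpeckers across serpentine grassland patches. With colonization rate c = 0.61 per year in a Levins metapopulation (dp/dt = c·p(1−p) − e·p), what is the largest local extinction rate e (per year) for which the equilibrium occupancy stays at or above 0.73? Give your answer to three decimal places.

0.165

1 − e/c ≥ 0.73 ⇒ e ≤ c(1 − 0.73) = 0.61 × 0.2700.
e_max = 0.1647.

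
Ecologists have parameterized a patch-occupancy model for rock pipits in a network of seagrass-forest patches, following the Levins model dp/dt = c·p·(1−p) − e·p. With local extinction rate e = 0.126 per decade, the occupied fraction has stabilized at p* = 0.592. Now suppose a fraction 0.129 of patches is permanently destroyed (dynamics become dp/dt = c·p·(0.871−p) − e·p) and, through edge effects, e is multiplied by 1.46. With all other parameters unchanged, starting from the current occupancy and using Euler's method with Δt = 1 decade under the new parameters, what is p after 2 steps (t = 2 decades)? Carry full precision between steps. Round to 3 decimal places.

Balance c(1−p*) = e gives c = e/(1 − 0.59200) = 0.126/0.40800 = 0.30882.
Starting from p₀ = 0.59200; update p ← p + (dp/dt)·Δt with the new parameters.
t = 1: p = 0.59200 + (-0.05790) = 0.53410
t = 2: p = 0.53410 + (-0.04268) = 0.49142

0.491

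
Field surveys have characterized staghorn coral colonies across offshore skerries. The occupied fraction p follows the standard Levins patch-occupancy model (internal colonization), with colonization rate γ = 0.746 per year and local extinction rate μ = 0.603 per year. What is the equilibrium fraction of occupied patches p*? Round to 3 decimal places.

At equilibrium, colonization balances extinction: γ·p*·(1−p*) = μ·p*.
So p* = 1 − μ/γ = 1 − 0.603/0.746 = 1 − 0.8083 = 0.1917.

0.192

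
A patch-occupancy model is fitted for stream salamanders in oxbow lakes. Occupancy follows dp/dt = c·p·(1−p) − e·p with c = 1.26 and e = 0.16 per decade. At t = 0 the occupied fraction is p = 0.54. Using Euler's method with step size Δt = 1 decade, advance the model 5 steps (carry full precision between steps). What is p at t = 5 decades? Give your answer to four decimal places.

Update rule: p ← p + [c·p·(1−p) − e·p]·Δt with Δt = 1.
p: 0.54000 → 0.76658  (Δp = +0.22658)
p: 0.76658 → 0.86939  (Δp = +0.10280)
p: 0.86939 → 0.87336  (Δp = +0.00398)
p: 0.87336 → 0.87298  (Δp = -0.00038)
p: 0.87298 → 0.87302  (Δp = +0.00004)

0.8730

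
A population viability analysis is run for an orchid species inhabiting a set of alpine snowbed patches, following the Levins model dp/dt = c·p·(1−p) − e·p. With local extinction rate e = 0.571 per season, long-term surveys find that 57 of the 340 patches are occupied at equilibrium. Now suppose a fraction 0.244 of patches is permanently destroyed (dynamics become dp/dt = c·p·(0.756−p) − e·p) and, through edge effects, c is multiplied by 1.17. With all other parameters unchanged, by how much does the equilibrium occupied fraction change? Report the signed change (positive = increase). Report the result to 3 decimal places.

-0.123

Observed p* = 57/340 = 0.16765.
Balance c(1−p*) = e gives c = e/(1 − 0.16765) = 0.571/0.83235 = 0.68601.
New p* = 0.756 − e/c = 0.756 − 0.57100/0.80263 = 0.04459.
Δp* = 0.04459 − 0.16765 = -0.12306.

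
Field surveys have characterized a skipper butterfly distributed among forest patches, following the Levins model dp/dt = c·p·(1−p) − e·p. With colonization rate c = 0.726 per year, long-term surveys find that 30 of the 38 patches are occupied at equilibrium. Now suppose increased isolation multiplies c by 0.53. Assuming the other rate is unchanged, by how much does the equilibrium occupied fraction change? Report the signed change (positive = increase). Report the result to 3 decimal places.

Observed p* = 30/38 = 0.78947.
Balance c(1−p*) = e gives e = 0.726×(1 − 0.78947) = 0.15284.
New p* = 1 − e/c = 1 − 0.15284/0.38478 = 0.60279.
Δp* = 0.60279 − 0.78947 = -0.18668.

-0.187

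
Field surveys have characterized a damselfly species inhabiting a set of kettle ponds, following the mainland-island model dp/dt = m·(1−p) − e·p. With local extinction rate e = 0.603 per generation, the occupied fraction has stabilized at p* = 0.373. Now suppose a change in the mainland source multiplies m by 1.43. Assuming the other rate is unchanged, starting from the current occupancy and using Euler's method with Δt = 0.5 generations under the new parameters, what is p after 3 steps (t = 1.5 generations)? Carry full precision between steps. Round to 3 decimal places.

0.452

Balance m(1−p*) = e·p* gives m = e·p*/(1−p*) = 0.603×0.37300/0.62700 = 0.35872.
Starting from p₀ = 0.37300; update p ← p + (dp/dt)·Δt with the new parameters.
step 1: Δp = +0.04836, p = 0.42136
step 2: Δp = +0.02137, p = 0.44273
step 3: Δp = +0.00945, p = 0.45218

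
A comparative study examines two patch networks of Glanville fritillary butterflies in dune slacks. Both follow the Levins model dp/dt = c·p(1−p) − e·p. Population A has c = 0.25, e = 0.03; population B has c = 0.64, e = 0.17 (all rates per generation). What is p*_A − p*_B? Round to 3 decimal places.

0.146

A: p*_A = 1 − 0.03/0.25 = 0.8800.
B: p*_B = 1 − 0.17/0.64 = 0.7344.
p*_A − p*_B = 0.8800 − 0.7344 = 0.1456.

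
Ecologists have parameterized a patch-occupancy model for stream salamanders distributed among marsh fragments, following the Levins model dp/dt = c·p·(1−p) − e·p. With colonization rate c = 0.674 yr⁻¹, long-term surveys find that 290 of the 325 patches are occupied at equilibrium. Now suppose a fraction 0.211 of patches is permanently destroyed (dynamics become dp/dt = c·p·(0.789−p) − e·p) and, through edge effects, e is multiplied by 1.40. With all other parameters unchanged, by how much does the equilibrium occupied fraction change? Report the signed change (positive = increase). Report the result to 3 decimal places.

-0.254

Observed p* = 290/325 = 0.89231.
Balance c(1−p*) = e gives e = 0.674×(1 − 0.89231) = 0.07258.
New p* = 0.789 − e/c = 0.789 − 0.10161/0.67400 = 0.63824.
Δp* = 0.63824 − 0.89231 = -0.25407.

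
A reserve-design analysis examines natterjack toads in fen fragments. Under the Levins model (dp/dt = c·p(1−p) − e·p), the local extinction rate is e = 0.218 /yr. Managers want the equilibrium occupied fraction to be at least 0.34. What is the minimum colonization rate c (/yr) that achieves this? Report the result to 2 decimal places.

0.33

p* = 1 − e/c ≥ 0.34 requires e/c ≤ 0.6600, i.e. c ≥ e/0.6600.
c_min = 0.218/0.6600 = 0.3303.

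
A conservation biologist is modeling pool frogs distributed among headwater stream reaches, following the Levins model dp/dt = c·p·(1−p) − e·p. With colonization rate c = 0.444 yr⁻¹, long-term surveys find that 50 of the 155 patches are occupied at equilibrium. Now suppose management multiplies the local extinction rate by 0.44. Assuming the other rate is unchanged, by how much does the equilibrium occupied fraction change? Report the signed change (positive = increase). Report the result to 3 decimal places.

Observed p* = 50/155 = 0.32258.
Balance c(1−p*) = e gives e = 0.444×(1 − 0.32258) = 0.30077.
New p* = 1 − e/c = 1 − 0.13234/0.44400 = 0.70194.
Δp* = 0.70194 − 0.32258 = +0.37936.

0.379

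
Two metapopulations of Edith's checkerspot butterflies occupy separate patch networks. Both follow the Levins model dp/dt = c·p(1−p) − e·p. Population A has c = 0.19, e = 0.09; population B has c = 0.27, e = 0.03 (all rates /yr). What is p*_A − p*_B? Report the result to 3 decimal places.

-0.363

A: p*_A = 1 − 0.09/0.19 = 0.5263.
B: p*_B = 1 − 0.03/0.27 = 0.8889.
p*_A − p*_B = 0.5263 − 0.8889 = -0.3626.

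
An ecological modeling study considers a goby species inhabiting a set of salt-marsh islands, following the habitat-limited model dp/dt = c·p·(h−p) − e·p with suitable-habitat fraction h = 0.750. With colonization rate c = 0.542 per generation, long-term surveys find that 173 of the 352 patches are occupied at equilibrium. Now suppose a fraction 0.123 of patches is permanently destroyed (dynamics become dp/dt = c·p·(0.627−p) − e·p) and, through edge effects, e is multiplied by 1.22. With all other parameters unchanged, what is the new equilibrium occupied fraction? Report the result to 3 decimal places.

Observed p* = 173/352 = 0.49148.
Balance c(h−p*) = e gives e = 0.542×(0.75 − 0.49148) = 0.14012.
New p* = 0.627 − e/c = 0.627 − 0.17095/0.54200 = 0.31159.

0.312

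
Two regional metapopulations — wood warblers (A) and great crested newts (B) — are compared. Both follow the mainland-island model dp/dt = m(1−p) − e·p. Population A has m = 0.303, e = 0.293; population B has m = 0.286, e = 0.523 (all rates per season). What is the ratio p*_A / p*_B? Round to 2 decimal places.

1.44

A: p*_A = m/(m+e) = 0.303/0.5960 = 0.5084.
B: p*_B = 0.286/0.8090 = 0.3535.
p*_A / p*_B = 0.5084/0.3535 = 1.4381.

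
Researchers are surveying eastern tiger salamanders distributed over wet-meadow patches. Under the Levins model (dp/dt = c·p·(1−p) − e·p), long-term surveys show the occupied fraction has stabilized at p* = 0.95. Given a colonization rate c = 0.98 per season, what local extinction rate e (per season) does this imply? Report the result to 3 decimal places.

At equilibrium c(1−p*) = e.
e = 0.98 × (1 − 0.95) = 0.98 × 0.0500 = 0.0490.

0.049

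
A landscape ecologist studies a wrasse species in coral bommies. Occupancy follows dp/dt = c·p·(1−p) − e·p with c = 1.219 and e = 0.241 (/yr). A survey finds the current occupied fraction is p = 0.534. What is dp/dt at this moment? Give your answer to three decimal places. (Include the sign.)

Colonization term: c·p·(1−p) = 1.219×0.534×0.4660 = 0.30334.
Extinction term: e·p = 0.12869.
dp/dt = 0.30334 − 0.12869 = 0.17465.

0.175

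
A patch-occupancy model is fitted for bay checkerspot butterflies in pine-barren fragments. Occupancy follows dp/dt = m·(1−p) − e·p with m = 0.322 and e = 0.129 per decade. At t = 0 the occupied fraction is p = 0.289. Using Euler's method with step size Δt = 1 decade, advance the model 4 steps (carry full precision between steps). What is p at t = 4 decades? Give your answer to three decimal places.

Update rule: p ← p + [m·(1−p) − e·p]·Δt with Δt = 1.
t = 1: p = 0.28900 + (+0.19166) = 0.48066
t = 2: p = 0.48066 + (+0.10522) = 0.58588
t = 3: p = 0.58588 + (+0.05777) = 0.64365
t = 4: p = 0.64365 + (+0.03171) = 0.67536

0.675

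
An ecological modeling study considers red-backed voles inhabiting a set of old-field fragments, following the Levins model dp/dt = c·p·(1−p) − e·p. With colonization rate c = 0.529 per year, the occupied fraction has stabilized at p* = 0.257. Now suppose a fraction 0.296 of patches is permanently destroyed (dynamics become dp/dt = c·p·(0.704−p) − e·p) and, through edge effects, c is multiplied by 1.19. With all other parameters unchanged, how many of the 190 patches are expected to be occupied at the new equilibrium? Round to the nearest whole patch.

Balance c(1−p*) = e gives e = 0.529×(1 − 0.25700) = 0.39305.
New p* = 0.704 − e/c = 0.704 − 0.39305/0.62951 = 0.07963.
Expected occupied = 190 × 0.07963 = 15.13 ≈ 15.

15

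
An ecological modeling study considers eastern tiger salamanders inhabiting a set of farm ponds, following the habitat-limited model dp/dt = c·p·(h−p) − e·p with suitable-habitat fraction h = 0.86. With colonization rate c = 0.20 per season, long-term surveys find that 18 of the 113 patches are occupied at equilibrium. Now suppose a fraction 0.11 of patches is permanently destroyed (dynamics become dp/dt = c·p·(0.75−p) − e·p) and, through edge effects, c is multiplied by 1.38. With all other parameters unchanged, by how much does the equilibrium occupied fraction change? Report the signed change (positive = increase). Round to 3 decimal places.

Observed p* = 18/113 = 0.15929.
Balance c(h−p*) = e gives e = 0.20×(0.86 − 0.15929) = 0.14014.
New p* = 0.75 − e/c = 0.75 − 0.14014/0.27600 = 0.24225.
Δp* = 0.24225 − 0.15929 = +0.08296.

0.083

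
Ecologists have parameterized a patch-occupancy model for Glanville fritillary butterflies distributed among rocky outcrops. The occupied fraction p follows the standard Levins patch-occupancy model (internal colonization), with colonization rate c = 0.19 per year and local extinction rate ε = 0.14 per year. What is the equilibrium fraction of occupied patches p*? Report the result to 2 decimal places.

0.26

Setting dp/dt = 0 and dividing through by p* gives c·(1−p*) = ε.
So p* = 1 − ε/c = 1 − 0.14/0.19 = 1 − 0.7368 = 0.2632.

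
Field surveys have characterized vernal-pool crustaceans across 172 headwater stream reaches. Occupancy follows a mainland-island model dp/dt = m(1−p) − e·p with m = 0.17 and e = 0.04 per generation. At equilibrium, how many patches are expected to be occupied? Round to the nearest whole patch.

p* = m/(m+e) = 0.17/0.2100 = 0.8095.
Expected occupied patches = N × p* = 172 × 0.8095 = 139.24 ≈ 139.

139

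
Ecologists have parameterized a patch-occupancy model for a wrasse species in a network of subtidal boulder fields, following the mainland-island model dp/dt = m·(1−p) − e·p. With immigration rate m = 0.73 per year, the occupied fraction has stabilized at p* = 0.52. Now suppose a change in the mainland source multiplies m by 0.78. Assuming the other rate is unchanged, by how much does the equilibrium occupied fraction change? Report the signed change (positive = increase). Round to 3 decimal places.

-0.062

Balance m(1−p*) = e·p* gives e = m(1−p*)/p* = 0.73×0.48000/0.52000 = 0.67385.
New p* = m/(m+e) = 0.56940/(0.56940+0.67385) = 0.45799.
Δp* = 0.45799 − 0.52000 = -0.06201.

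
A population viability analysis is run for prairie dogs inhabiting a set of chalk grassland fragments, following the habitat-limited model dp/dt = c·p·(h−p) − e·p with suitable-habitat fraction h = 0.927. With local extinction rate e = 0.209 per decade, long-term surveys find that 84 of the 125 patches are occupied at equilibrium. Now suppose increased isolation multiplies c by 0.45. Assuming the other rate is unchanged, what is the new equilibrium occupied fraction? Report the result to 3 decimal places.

0.360

Observed p* = 84/125 = 0.67200.
Balance c(h−p*) = e gives c = e/(0.927 − 0.67200) = 0.209/0.25500 = 0.81961.
New p* = 0.927 − e/c = 0.927 − 0.20900/0.36882 = 0.36033.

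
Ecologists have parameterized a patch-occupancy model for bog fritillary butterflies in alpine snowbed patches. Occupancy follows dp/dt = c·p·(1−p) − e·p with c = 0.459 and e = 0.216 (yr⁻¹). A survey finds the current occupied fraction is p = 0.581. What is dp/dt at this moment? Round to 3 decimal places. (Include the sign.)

-0.014

Colonization term: c·p·(1−p) = 0.459×0.581×0.4190 = 0.11174.
Extinction term: e·p = 0.12550.
dp/dt = 0.11174 − 0.12550 = -0.01376.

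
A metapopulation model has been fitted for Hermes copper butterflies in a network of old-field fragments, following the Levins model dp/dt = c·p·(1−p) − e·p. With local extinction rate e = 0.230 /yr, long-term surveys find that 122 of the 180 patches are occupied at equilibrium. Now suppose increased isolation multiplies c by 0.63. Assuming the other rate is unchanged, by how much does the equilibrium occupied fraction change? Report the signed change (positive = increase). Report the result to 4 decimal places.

Observed p* = 122/180 = 0.67778.
Balance c(1−p*) = e gives c = e/(1 − 0.67778) = 0.230/0.32222 = 0.71380.
New p* = 1 − e/c = 1 − 0.23000/0.44969 = 0.48854.
Δp* = 0.48854 − 0.67778 = -0.18924.

-0.1892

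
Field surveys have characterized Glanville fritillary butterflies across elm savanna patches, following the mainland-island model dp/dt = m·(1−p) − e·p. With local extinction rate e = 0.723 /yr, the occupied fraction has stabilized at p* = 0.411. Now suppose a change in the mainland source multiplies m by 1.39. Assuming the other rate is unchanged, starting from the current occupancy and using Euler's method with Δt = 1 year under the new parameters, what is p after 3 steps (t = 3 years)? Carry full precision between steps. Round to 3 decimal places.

0.499

Balance m(1−p*) = e·p* gives m = e·p*/(1−p*) = 0.723×0.41100/0.58900 = 0.50450.
Starting from p₀ = 0.41100; update p ← p + (dp/dt)·Δt with the new parameters.
  1  |  dp/dt·Δt = +0.115890  |  p_1 = 0.526890
  2  |  dp/dt·Δt = -0.049167  |  p_2 = 0.477722
  3  |  dp/dt·Δt = +0.020860  |  p_3 = 0.498582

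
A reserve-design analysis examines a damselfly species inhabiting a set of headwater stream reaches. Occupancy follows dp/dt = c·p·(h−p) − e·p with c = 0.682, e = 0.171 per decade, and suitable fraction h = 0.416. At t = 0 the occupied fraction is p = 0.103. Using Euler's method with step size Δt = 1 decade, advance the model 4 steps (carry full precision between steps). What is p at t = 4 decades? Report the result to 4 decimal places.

0.1196

Update rule: p ← p + [c·p·(h−p) − e·p]·Δt with Δt = 1.
step 1: Δp = +0.00437, p = 0.10737
step 2: Δp = +0.00424, p = 0.11161
step 3: Δp = +0.00408, p = 0.11570
step 4: Δp = +0.00391, p = 0.11961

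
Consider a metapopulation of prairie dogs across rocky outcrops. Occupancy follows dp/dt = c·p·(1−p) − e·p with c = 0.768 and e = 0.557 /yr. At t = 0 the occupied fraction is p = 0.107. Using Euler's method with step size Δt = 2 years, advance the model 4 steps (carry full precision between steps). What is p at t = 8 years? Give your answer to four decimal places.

Update rule: p ← p + [c·p·(1−p) − e·p]·Δt with Δt = 2.
p: 0.10700 → 0.13457  (Δp = +0.02757)
p: 0.13457 → 0.16354  (Δp = +0.02897)
p: 0.16354 → 0.19147  (Δp = +0.02793)
p: 0.19147 → 0.21596  (Δp = +0.02449)

0.2160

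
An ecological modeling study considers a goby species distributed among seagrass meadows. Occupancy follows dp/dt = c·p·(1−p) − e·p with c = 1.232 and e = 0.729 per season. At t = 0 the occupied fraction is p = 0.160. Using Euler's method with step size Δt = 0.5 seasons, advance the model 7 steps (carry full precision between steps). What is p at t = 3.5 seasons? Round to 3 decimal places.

Update rule: p ← p + [c·p·(1−p) − e·p]·Δt with Δt = 0.5.
  1  |  dp/dt·Δt = +0.024470  |  p_1 = 0.184470
  2  |  dp/dt·Δt = +0.025432  |  p_2 = 0.209903
  3  |  dp/dt·Δt = +0.025650  |  p_3 = 0.235553
  4  |  dp/dt·Δt = +0.025063  |  p_4 = 0.260615
  5  |  dp/dt·Δt = +0.023706  |  p_5 = 0.284321
  6  |  dp/dt·Δt = +0.021710  |  p_6 = 0.306031
  7  |  dp/dt·Δt = +0.019275  |  p_7 = 0.325307

0.325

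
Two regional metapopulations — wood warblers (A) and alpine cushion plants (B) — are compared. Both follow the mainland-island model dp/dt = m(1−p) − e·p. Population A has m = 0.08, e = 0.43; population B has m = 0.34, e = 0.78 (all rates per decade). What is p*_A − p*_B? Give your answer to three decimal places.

-0.147

A: p*_A = m/(m+e) = 0.08/0.5100 = 0.1569.
B: p*_B = 0.34/1.1200 = 0.3036.
p*_A − p*_B = 0.1569 − 0.3036 = -0.1467.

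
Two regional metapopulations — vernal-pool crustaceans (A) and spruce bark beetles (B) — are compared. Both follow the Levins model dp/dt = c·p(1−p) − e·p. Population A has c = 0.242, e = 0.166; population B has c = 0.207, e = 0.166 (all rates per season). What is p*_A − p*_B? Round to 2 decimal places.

A: p*_A = 1 − 0.166/0.242 = 0.3140.
B: p*_B = 1 − 0.166/0.207 = 0.1981.
p*_A − p*_B = 0.3140 − 0.1981 = 0.1160.

0.12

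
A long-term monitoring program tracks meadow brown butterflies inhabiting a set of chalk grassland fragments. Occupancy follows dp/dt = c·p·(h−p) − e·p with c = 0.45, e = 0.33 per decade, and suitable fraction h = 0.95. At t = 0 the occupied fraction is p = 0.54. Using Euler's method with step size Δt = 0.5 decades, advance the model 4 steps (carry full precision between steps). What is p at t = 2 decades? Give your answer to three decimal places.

Update rule: p ← p + [c·p·(h−p) − e·p]·Δt with Δt = 0.5.
p: 0.54000 → 0.50072  (Δp = -0.03929)
p: 0.50072 → 0.46871  (Δp = -0.03200)
p: 0.46871 → 0.44213  (Δp = -0.02658)
p: 0.44213 → 0.41970  (Δp = -0.02243)

0.420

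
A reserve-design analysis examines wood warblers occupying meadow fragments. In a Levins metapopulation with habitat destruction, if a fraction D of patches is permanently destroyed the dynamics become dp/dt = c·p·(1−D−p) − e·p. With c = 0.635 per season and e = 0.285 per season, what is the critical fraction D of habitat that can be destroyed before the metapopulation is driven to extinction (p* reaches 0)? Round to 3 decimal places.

0.551

The nontrivial equilibrium is p* = (1−D) − e/c; extinction occurs when this hits zero.
So D_crit = 1 − e/c = 1 − 0.285/0.635 = 1 − 0.4488 = 0.5512.
Note this equals the original equilibrium occupancy — the Levins extinction-debt result.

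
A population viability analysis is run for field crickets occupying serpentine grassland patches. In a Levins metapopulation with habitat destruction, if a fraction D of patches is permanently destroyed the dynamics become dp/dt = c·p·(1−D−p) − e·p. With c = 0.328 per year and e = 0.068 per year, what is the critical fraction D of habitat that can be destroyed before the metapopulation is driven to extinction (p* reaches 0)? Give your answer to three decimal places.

The nontrivial equilibrium is p* = (1−D) − e/c; extinction occurs when this hits zero.
So D_crit = 1 − e/c = 1 − 0.068/0.328 = 1 − 0.2073 = 0.7927.
This equals the undisturbed p*, a classic result of Lande's extension.

0.793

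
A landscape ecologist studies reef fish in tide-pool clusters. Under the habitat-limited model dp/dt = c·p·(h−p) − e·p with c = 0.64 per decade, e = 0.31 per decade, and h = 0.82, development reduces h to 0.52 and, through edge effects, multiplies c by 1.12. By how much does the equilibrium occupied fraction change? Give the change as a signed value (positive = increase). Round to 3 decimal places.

-0.248

Before: p* = h − e/c = 0.82 − 0.31/0.64 = 0.82 − 0.4844 = 0.3356.
After: c = 0.7168, e = 0.31, h = 0.52; p* = 0.52 − 0.31/0.7168 = 0.0875.
Δp* = 0.0875 − 0.3356 = -0.2481.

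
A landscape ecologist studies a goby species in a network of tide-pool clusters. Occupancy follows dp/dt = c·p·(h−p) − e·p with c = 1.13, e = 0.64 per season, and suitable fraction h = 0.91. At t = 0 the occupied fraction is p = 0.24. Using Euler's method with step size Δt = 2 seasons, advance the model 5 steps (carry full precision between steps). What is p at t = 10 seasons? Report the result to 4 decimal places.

0.3434

Update rule: p ← p + [c·p·(h−p) − e·p]·Δt with Δt = 2.
t = 2: p = 0.24000 + (+0.05621) = 0.29621
t = 4: p = 0.29621 + (+0.03174) = 0.32795
t = 6: p = 0.32795 + (+0.01162) = 0.33957
t = 8: p = 0.33957 + (+0.00311) = 0.34268
t = 10: p = 0.34268 + (+0.00073) = 0.34342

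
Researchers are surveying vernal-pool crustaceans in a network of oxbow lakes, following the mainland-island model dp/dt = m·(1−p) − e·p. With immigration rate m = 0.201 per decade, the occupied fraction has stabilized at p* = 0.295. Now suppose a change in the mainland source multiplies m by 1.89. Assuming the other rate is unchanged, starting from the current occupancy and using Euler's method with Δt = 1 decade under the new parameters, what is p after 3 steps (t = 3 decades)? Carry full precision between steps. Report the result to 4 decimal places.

Balance m(1−p*) = e·p* gives e = m(1−p*)/p* = 0.201×0.70500/0.29500 = 0.48036.
Starting from p₀ = 0.29500; update p ← p + (dp/dt)·Δt with the new parameters.
t = 1: p = 0.29500 + (+0.12612) = 0.42112
t = 2: p = 0.42112 + (+0.01763) = 0.43874
t = 3: p = 0.43874 + (+0.00246) = 0.44121

0.4412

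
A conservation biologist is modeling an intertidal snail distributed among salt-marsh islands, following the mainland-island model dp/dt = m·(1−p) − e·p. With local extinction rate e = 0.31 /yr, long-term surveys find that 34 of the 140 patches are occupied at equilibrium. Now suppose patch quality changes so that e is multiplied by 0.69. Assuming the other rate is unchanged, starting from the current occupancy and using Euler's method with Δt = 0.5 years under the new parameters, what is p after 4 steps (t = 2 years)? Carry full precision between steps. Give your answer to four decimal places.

Observed p* = 34/140 = 0.24286.
Balance m(1−p*) = e·p* gives m = e·p*/(1−p*) = 0.31×0.24286/0.75714 = 0.09943.
Starting from p₀ = 0.24286; update p ← p + (dp/dt)·Δt with the new parameters.
step 1: Δp = +0.01167, p = 0.25453
step 2: Δp = +0.00984, p = 0.26437
step 3: Δp = +0.00830, p = 0.27267
step 4: Δp = +0.00700, p = 0.27967

0.2797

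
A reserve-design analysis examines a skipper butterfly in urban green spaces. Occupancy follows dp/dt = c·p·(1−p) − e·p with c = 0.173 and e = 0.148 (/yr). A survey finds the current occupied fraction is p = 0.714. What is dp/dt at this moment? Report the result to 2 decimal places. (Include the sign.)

-0.07

Colonization term: c·p·(1−p) = 0.173×0.714×0.2860 = 0.03533.
Extinction term: e·p = 0.10567.
dp/dt = 0.03533 − 0.10567 = -0.07034.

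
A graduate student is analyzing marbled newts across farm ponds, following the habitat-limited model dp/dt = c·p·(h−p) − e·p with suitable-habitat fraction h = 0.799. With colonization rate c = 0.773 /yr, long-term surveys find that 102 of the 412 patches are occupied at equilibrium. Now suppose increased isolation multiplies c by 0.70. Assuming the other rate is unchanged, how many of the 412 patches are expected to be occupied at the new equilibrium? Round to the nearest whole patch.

Observed p* = 102/412 = 0.24757.
Balance c(h−p*) = e gives e = 0.773×(0.799 − 0.24757) = 0.42626.
New p* = 0.799 − e/c = 0.799 − 0.42626/0.54110 = 0.01123.
Expected occupied = 412 × 0.01123 = 4.63 ≈ 5.

5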